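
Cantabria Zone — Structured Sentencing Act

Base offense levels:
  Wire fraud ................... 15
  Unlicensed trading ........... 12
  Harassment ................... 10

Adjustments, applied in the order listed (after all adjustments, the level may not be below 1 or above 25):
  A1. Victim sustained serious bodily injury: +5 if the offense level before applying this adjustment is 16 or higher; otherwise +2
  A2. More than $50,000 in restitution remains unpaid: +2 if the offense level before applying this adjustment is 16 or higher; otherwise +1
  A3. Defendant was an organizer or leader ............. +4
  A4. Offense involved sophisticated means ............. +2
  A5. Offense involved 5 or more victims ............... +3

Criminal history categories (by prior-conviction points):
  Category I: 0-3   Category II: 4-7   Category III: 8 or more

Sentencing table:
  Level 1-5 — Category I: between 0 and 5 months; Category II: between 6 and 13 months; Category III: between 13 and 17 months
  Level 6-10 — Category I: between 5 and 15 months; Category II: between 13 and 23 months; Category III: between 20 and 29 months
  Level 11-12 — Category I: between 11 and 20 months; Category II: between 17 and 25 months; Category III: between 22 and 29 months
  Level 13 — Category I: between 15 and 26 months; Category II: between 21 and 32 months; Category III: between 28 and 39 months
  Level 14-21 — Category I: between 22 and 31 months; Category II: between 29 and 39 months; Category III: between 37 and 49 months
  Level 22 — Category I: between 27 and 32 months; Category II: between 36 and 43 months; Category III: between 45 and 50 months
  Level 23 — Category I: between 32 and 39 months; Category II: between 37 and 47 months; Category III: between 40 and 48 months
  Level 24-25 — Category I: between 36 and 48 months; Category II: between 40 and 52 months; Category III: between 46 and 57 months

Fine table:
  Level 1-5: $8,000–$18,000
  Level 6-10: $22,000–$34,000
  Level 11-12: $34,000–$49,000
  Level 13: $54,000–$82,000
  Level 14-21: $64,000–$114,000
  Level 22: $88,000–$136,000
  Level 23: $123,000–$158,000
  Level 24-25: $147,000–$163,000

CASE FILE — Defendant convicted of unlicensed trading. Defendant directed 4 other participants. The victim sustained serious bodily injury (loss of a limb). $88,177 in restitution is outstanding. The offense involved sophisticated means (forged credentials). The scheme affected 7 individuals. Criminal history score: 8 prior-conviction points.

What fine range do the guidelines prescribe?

Base offense level for unlicensed trading: 12.
A1 applies (level before this adjustment is 12 < 16, so +2): 12 + 2 = 14.
A2 applies (level before this adjustment is 14 < 16, so +1): 14 + 1 = 15.
A3 applies: 15 + 4 = 19.
A4 applies: 19 + 2 = 21.
A5 applies: 21 + 3 = 24.
Final offense level: 24.
Level 24 falls in the 24-25 band.
Fine table: Level 24-25 → $147,000–$163,000.

$147,000–$163,000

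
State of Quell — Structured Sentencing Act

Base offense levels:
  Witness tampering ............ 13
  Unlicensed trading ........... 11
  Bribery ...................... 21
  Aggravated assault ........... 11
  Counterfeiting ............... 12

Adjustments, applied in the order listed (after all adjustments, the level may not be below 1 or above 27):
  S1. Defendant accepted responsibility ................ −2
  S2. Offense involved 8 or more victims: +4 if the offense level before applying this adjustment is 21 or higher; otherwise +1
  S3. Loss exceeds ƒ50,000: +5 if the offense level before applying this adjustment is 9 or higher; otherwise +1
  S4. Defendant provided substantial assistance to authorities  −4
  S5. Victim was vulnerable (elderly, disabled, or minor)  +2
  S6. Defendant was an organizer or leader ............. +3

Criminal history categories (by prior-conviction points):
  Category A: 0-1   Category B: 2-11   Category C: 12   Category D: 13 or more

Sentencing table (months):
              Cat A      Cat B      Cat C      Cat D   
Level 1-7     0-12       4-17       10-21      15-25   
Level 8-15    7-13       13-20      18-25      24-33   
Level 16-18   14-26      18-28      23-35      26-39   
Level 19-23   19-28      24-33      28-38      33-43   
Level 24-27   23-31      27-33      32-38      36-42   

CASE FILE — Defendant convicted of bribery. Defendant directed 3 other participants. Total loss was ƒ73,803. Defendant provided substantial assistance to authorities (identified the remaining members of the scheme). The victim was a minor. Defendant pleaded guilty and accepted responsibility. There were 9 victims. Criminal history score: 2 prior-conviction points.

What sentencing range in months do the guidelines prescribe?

27-33 months

Base offense level for bribery: 21.
S1 applies: 21 − 2 = 19.
S2 applies (level before this adjustment is 19 < 21, so +1): 19 + 1 = 20.
S3 applies (level before this adjustment is 20 ≥ 9, so +5): 20 + 5 = 25.
S4 applies: 25 − 4 = 21.
S5 applies: 21 + 2 = 23.
S6 applies: 23 + 3 = 26.
Final offense level: 26.
Criminal history: 2 prior points → Category B (2-11).
Level 26 falls in the 24-27 band.
Grid: Level 24-27 × Category B = 27-33 months.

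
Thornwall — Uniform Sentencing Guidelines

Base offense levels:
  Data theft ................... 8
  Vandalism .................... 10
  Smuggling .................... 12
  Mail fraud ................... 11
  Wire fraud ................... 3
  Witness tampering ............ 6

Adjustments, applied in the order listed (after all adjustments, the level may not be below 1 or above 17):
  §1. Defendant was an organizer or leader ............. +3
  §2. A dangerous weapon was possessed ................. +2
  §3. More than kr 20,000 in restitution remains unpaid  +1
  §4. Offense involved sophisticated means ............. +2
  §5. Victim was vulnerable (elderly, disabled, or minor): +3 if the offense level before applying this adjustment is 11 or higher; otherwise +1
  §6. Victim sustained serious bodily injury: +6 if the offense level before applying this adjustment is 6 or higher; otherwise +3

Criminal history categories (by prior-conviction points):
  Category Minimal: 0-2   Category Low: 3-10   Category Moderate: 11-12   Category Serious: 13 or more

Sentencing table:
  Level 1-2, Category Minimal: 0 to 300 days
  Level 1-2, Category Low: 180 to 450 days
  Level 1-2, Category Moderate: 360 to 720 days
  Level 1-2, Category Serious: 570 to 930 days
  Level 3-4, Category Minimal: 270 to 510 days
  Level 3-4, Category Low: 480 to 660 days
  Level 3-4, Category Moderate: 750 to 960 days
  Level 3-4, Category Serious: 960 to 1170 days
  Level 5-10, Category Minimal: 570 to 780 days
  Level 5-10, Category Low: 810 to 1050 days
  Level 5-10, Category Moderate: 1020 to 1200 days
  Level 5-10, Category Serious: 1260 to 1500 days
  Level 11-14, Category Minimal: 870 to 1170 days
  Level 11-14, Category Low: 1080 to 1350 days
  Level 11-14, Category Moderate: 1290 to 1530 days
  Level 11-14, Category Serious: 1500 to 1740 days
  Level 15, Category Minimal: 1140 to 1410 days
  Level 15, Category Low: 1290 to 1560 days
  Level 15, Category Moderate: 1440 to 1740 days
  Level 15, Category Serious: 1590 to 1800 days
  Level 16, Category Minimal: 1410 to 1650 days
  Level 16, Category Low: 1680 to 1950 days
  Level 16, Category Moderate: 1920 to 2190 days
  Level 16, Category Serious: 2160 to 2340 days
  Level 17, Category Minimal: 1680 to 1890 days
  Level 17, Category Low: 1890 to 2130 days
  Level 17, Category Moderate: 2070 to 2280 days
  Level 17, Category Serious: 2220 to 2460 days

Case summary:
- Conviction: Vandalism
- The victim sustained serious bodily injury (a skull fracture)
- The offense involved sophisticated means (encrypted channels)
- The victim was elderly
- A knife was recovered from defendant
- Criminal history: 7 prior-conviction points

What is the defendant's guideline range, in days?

Base offense level for vandalism: 10.
§1 does not apply.
§2 applies: 10 + 2 = 12.
§4 applies: 12 + 2 = 14.
§5 applies (level before this adjustment is 14 ≥ 11, so +3): 14 + 3 = 17.
§6 applies (level before this adjustment is 17 ≥ 6, so +6): 17 + 6 = 23.
Level 23 exceeds the maximum of 17; capped at 17.
Final offense level: 17.
Criminal history: 7 prior points → Category Low (3-10).
Level 17 falls in the 17 band.
Grid: Level 17 × Category Low = 1890-2130 days.

1890-2130 days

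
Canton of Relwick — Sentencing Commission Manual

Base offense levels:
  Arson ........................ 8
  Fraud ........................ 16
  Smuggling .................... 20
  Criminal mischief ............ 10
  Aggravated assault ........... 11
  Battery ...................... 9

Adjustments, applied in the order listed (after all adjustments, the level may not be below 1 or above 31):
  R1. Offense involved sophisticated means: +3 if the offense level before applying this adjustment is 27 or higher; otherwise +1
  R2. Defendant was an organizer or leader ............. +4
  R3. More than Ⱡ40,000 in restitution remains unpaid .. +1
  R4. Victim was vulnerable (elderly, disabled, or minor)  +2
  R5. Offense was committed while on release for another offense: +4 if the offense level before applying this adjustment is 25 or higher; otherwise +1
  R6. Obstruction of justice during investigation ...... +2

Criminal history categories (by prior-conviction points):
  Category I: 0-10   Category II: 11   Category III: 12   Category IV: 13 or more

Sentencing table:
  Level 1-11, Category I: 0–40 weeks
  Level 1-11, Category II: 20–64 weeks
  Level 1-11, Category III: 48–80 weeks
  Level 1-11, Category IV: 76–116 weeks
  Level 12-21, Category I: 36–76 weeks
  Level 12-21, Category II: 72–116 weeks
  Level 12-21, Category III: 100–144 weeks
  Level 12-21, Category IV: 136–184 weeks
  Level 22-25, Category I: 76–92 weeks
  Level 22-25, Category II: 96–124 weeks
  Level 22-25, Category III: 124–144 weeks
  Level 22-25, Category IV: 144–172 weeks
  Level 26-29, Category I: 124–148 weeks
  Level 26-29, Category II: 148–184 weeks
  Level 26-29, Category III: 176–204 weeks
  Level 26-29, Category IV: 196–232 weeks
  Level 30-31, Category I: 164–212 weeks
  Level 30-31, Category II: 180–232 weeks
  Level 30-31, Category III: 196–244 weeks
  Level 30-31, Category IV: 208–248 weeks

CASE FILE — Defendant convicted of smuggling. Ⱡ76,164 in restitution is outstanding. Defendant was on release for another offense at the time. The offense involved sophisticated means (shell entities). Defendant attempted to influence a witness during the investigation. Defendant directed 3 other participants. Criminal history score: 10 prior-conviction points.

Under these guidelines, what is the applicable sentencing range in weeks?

164-212 weeks

Base offense level for smuggling: 20.
R1 applies (level before this adjustment is 20 < 27, so +1): 20 + 1 = 21.
R2 applies: 21 + 4 = 25.
R3 applies: 25 + 1 = 26.
R5 applies (level before this adjustment is 26 ≥ 25, so +4): 26 + 4 = 30.
R6 applies: 30 + 2 = 32.
Level 32 exceeds the maximum of 31; capped at 31.
Final offense level: 31.
Criminal history: 10 prior points → Category I (0-10).
Level 31 falls in the 30-31 band.
Grid: Level 30-31 × Category I = 164-212 weeks.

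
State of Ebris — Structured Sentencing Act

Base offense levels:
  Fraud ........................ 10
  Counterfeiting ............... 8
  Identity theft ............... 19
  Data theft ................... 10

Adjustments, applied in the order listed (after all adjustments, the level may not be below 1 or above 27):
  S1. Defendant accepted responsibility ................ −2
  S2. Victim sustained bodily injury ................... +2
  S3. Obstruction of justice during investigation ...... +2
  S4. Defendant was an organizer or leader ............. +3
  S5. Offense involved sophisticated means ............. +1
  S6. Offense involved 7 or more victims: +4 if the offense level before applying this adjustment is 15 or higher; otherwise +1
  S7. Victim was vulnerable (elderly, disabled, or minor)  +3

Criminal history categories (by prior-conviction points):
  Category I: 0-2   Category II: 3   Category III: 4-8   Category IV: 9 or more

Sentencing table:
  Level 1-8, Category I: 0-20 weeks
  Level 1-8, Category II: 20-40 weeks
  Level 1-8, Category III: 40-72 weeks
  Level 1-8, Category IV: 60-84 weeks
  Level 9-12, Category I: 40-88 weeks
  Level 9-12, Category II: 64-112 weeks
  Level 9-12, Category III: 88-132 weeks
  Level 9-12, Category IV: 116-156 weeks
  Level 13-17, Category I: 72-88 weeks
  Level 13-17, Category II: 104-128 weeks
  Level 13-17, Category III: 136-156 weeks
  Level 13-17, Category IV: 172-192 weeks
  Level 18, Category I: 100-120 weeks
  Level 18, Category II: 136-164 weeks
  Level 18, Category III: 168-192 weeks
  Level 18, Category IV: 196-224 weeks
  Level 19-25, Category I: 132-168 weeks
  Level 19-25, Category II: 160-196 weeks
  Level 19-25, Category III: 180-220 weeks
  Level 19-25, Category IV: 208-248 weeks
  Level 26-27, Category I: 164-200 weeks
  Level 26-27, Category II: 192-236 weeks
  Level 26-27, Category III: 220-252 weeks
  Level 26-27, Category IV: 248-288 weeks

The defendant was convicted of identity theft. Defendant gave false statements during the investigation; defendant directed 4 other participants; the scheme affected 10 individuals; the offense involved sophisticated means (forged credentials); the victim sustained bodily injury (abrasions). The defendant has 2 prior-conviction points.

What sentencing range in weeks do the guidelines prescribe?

Base offense level for identity theft: 19.
S1 does not apply.
S2 applies: 19 + 2 = 21.
S3 applies: 21 + 2 = 23.
S4 applies: 23 + 3 = 26.
S5 applies: 26 + 1 = 27.
S6 applies (level before this adjustment is 27 ≥ 15, so +4): 27 + 4 = 31.
Level 31 exceeds the maximum of 27; capped at 27.
Final offense level: 27.
Criminal history: 2 prior points → Category I (0-2).
Level 27 falls in the 26-27 band.
Grid: Level 26-27 × Category I = 164-200 weeks.

164-200 weeks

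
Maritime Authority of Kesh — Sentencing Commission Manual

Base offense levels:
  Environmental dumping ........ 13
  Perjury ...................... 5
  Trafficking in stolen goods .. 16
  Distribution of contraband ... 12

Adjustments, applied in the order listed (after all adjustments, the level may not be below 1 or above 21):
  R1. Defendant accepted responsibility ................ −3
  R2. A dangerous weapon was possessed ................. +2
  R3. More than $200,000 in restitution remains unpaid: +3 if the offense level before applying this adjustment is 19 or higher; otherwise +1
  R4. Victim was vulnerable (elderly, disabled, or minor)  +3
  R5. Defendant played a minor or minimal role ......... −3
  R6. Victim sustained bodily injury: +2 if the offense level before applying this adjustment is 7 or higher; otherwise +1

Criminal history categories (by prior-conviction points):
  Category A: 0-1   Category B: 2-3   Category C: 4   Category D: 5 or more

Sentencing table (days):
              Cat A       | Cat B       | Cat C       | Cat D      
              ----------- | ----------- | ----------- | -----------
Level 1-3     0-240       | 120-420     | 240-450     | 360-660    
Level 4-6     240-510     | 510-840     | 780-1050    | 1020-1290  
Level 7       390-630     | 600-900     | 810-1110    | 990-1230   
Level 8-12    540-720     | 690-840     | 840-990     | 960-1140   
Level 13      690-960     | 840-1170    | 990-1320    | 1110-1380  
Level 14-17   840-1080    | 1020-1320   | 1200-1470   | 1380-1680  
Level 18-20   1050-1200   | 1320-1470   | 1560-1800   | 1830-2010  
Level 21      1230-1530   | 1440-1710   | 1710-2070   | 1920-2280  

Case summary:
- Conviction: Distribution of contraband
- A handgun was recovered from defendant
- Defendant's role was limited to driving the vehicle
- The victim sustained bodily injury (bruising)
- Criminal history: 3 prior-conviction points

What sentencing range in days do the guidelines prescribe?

840-1170 days

Base offense level for distribution of contraband: 12.
R2 applies: 12 + 2 = 14.
R5 applies: 14 − 3 = 11.
R6 applies (level before this adjustment is 11 ≥ 7, so +2): 11 + 2 = 13.
Final offense level: 13.
Criminal history: 3 prior points → Category B (2-3).
Level 13 falls in the 13 band.
Grid: Level 13 × Category B = 840-1170 days.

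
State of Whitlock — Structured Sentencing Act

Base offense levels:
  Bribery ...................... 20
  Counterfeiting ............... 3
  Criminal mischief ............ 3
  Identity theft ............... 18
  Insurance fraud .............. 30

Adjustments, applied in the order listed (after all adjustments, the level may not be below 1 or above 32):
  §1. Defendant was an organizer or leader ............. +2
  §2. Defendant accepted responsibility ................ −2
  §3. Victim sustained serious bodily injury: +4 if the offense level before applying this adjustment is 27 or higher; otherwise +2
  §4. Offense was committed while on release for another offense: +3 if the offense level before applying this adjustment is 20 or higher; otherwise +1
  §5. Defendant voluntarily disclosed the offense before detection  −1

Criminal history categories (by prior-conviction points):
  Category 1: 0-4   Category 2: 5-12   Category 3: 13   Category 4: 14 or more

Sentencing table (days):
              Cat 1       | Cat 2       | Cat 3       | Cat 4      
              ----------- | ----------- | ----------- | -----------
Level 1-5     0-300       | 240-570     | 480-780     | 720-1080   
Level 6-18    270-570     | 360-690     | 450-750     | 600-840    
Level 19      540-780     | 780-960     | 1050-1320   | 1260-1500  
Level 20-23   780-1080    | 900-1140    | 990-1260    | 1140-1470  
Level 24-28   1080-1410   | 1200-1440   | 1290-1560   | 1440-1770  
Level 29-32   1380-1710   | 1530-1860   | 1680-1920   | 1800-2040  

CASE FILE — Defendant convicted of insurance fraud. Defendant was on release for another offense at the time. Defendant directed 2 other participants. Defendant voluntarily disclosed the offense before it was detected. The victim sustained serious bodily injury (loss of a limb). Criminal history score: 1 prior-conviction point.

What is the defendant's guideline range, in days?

Base offense level for insurance fraud: 30.
§1 applies: 30 + 2 = 32.
§2 does not apply.
§3 applies (level before this adjustment is 32 ≥ 27, so +4): 32 + 4 = 36.
§4 applies (level before this adjustment is 36 ≥ 20, so +3): 36 + 3 = 39.
§5 applies: 39 − 1 = 38.
Level 38 exceeds the maximum of 32; capped at 32.
Final offense level: 32.
Criminal history: 1 prior point → Category 1 (0-4).
Level 32 falls in the 29-32 band.
Grid: Level 29-32 × Category 1 = 1380-1710 days.

1380-1710 days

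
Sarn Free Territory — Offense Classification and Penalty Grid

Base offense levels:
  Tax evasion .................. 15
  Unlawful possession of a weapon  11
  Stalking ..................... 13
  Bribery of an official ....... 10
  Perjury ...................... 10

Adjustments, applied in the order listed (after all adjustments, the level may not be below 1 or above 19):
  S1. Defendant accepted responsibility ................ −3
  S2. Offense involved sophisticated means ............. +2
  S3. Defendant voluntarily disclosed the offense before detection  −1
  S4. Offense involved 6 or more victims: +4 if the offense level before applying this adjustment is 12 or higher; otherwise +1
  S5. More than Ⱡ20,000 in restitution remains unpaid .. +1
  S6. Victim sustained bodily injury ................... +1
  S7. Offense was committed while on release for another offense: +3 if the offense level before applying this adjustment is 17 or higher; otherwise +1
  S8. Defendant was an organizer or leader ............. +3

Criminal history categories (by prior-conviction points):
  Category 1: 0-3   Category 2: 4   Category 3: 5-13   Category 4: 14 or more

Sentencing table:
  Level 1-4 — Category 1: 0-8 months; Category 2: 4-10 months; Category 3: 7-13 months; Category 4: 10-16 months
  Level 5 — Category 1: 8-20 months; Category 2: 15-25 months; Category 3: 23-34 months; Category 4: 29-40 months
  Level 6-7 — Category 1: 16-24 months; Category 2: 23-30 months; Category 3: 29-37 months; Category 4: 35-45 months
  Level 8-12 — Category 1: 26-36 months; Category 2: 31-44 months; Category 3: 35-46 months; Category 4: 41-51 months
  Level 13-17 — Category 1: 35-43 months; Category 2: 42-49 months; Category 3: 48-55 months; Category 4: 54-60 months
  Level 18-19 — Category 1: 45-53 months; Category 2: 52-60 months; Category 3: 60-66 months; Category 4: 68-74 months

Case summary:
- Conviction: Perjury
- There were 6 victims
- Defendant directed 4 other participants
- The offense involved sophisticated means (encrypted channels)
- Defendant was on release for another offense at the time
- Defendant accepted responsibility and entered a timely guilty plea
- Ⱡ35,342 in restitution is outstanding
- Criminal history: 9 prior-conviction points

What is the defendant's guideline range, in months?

Base offense level for perjury: 10.
S1 applies: 10 − 3 = 7.
S2 applies: 7 + 2 = 9.
S3 does not apply.
S4 applies (level before this adjustment is 9 < 12, so +1): 9 + 1 = 10.
S5 applies: 10 + 1 = 11.
S6 does not apply.
S7 applies (level before this adjustment is 11 < 17, so +1): 11 + 1 = 12.
S8 applies: 12 + 3 = 15.
Final offense level: 15.
Criminal history: 9 prior points → Category 3 (5-13).
Level 15 falls in the 13-17 band.
Grid: Level 13-17 × Category 3 = 48-55 months.

48-55 months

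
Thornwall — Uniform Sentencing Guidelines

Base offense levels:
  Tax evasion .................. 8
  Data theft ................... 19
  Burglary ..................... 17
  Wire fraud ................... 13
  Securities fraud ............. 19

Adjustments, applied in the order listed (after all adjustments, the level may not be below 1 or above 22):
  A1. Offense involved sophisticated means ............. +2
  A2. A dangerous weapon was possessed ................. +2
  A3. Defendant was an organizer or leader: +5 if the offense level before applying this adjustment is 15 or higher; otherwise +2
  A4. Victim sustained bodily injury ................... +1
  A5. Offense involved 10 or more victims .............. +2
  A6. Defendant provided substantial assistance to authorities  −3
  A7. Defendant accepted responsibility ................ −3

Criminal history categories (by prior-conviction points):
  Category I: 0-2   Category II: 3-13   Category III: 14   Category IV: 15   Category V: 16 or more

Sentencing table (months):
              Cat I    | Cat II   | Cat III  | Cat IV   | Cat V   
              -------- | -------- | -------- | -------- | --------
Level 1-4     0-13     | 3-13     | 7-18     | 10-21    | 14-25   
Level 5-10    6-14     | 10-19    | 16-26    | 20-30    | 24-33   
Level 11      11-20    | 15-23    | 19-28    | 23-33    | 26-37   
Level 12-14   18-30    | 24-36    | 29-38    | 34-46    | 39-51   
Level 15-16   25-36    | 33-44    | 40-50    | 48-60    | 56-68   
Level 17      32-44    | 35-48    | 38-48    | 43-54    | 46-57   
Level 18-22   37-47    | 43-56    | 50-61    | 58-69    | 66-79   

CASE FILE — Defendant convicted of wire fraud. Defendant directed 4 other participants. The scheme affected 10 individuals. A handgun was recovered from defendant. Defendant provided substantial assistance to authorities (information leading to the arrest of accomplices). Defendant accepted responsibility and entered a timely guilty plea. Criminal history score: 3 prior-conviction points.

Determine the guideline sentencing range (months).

Base offense level for wire fraud: 13.
A2 applies: 13 + 2 = 15.
A3 applies (level before this adjustment is 15 ≥ 15, so +5): 15 + 5 = 20.
A5 applies: 20 + 2 = 22.
A6 applies: 22 − 3 = 19.
A7 applies: 19 − 3 = 16.
Final offense level: 16.
Criminal history: 3 prior points → Category II (3-13).
Level 16 falls in the 15-16 band.
Grid: Level 15-16 × Category II = 33-44 months.

33-44 months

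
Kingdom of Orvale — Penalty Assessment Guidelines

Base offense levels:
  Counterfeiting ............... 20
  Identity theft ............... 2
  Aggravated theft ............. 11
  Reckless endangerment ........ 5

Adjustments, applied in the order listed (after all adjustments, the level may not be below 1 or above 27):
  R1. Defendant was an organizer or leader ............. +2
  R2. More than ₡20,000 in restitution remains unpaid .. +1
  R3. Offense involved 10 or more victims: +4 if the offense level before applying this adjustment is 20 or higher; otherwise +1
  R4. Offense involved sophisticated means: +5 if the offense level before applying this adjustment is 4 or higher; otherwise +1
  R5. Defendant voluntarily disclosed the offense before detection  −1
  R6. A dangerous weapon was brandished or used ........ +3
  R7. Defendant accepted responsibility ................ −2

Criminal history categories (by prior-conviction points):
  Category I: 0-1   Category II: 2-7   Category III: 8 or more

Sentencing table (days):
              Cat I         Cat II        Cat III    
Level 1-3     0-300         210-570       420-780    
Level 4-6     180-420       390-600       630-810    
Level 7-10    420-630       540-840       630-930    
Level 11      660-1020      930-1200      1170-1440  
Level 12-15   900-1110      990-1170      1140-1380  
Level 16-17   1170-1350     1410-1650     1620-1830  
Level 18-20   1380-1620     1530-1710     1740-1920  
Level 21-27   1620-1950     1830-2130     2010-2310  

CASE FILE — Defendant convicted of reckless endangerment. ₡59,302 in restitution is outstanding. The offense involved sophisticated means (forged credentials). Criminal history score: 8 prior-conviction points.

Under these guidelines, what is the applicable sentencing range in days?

Base offense level for reckless endangerment: 5.
R2 applies: 5 + 1 = 6.
R4 applies (level before this adjustment is 6 ≥ 4, so +5): 6 + 5 = 11.
R7 does not apply.
Final offense level: 11.
Criminal history: 8 prior points → Category III (8+).
Level 11 falls in the 11 band.
Grid: Level 11 × Category III = 1170-1440 days.

1170-1440 days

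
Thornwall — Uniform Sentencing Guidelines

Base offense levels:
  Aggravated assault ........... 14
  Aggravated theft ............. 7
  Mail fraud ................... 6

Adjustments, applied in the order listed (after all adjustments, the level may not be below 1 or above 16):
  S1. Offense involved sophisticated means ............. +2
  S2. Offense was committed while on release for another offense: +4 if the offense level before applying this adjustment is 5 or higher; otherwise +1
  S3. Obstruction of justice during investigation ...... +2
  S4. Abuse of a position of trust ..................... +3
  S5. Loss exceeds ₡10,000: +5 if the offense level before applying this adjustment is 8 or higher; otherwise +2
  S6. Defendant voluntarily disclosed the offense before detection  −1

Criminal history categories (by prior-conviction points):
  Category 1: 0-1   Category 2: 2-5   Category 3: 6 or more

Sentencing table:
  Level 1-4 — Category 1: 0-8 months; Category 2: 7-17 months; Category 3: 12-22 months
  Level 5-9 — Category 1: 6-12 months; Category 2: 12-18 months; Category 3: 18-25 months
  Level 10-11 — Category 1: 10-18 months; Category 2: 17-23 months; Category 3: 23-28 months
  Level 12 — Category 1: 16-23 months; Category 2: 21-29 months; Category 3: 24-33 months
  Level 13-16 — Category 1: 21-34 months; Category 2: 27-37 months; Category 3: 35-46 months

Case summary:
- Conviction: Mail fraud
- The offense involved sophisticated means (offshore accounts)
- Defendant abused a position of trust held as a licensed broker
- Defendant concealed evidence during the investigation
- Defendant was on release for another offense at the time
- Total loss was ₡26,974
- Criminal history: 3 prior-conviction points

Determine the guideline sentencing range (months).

27-37 months

Base offense level for mail fraud: 6.
S1 applies: 6 + 2 = 8.
S2 applies (level before this adjustment is 8 ≥ 5, so +4): 8 + 4 = 12.
S3 applies: 12 + 2 = 14.
S4 applies: 14 + 3 = 17.
S5 applies (level before this adjustment is 17 ≥ 8, so +5): 17 + 5 = 22.
Level 22 exceeds the maximum of 16; capped at 16.
Final offense level: 16.
Criminal history: 3 prior points → Category 2 (2-5).
Level 16 falls in the 13-16 band.
Grid: Level 13-16 × Category 2 = 27-37 months.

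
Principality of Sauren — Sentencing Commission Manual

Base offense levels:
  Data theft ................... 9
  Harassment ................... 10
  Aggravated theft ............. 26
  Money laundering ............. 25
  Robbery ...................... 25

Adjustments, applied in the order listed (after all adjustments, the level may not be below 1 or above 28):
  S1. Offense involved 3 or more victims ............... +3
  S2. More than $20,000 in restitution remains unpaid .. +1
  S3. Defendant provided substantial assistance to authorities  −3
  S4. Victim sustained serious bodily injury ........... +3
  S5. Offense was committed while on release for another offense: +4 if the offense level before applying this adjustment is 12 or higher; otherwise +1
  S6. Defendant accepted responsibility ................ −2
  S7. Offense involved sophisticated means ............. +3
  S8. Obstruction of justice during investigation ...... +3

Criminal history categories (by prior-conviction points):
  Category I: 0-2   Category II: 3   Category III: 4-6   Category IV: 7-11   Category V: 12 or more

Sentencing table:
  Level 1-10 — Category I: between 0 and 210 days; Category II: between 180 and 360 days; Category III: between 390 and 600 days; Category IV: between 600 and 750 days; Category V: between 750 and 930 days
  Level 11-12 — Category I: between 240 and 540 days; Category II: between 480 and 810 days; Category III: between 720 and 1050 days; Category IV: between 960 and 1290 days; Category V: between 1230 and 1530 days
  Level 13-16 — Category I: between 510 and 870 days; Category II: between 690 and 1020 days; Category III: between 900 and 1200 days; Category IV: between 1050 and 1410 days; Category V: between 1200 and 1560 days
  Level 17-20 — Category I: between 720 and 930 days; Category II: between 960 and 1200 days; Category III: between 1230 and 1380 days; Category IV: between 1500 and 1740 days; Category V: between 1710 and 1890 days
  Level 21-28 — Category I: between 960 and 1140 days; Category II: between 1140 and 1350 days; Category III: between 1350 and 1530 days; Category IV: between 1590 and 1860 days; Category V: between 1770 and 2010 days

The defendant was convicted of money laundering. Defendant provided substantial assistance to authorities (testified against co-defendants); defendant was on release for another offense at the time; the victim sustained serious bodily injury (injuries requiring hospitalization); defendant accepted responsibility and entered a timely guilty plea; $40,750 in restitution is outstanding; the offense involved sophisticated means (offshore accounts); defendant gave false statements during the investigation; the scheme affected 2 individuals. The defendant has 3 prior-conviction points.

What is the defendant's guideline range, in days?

1140-1350 days

Base offense level for money laundering: 25.
S1 does not apply.
S2 applies: 25 + 1 = 26.
S3 applies: 26 − 3 = 23.
S4 applies: 23 + 3 = 26.
S5 applies (level before this adjustment is 26 ≥ 12, so +4): 26 + 4 = 30.
S6 applies: 30 − 2 = 28.
S7 applies: 28 + 3 = 31.
S8 applies: 31 + 3 = 34.
Level 34 exceeds the maximum of 28; capped at 28.
Final offense level: 28.
Criminal history: 3 prior points → Category II (3).
Level 28 falls in the 21-28 band.
Grid: Level 21-28 × Category II = 1140-1350 days.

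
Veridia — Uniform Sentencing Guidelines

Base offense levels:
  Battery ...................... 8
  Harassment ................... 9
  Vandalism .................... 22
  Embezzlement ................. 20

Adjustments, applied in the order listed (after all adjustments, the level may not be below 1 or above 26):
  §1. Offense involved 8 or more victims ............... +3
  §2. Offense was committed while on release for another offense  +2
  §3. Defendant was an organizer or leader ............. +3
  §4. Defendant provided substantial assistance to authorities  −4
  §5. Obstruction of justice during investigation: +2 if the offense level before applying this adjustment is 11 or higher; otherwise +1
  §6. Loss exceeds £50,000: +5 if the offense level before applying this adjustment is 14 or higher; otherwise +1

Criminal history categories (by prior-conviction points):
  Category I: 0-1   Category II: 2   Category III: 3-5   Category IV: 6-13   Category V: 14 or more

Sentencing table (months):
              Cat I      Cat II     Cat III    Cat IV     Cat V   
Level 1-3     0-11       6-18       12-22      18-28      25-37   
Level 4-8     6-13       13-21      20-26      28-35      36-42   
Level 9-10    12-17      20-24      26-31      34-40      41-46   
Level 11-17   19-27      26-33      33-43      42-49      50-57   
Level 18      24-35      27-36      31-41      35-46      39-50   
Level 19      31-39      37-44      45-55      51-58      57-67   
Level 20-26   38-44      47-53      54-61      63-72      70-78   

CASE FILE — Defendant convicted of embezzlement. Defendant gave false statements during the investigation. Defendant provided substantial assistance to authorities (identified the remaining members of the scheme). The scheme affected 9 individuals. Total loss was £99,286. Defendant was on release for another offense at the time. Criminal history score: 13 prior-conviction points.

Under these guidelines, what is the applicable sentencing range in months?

63-72 months

Base offense level for embezzlement: 20.
§1 applies: 20 + 3 = 23.
§2 applies: 23 + 2 = 25.
§3 does not apply.
§4 applies: 25 − 4 = 21.
§5 applies (level before this adjustment is 21 ≥ 11, so +2): 21 + 2 = 23.
§6 applies (level before this adjustment is 23 ≥ 14, so +5): 23 + 5 = 28.
Level 28 exceeds the maximum of 26; capped at 26.
Final offense level: 26.
Criminal history: 13 prior points → Category IV (6-13).
Level 26 falls in the 20-26 band.
Grid: Level 20-26 × Category IV = 63-72 months.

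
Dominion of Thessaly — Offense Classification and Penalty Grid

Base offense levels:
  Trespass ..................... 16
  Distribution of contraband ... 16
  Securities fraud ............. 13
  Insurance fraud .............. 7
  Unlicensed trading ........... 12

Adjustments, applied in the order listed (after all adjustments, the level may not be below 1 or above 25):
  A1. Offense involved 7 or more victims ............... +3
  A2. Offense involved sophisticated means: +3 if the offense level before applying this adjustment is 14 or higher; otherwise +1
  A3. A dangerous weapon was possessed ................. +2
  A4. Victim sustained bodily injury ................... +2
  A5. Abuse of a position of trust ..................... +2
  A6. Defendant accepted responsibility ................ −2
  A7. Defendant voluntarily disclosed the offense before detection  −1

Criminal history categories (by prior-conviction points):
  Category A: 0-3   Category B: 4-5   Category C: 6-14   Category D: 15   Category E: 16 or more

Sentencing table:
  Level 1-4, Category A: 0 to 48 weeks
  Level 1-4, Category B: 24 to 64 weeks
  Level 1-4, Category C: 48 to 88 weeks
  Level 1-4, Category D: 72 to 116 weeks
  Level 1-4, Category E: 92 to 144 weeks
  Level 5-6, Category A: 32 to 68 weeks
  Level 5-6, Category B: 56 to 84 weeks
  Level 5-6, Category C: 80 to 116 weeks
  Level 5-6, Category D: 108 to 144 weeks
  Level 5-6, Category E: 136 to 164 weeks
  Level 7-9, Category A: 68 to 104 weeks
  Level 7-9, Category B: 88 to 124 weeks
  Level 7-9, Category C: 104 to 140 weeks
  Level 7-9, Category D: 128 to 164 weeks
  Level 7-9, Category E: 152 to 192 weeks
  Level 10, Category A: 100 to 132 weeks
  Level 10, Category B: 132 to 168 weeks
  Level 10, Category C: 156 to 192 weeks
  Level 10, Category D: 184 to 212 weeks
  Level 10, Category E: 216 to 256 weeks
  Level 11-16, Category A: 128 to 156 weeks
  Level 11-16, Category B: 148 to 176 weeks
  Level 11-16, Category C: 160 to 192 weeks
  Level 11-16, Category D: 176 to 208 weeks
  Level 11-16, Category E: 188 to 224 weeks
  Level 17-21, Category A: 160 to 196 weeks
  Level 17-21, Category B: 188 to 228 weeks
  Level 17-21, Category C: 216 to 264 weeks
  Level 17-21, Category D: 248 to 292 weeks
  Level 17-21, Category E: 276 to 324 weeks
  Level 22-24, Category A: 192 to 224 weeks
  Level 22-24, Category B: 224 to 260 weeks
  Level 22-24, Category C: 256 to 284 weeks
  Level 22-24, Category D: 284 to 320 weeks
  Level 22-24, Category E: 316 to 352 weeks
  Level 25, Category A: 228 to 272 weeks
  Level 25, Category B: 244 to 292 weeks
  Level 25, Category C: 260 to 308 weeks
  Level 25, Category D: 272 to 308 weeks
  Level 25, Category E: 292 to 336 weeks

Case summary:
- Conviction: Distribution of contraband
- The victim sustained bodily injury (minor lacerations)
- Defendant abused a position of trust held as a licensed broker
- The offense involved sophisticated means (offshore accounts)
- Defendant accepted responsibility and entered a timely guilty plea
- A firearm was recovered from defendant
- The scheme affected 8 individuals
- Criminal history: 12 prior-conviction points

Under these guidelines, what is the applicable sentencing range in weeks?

260-308 weeks

Base offense level for distribution of contraband: 16.
A1 applies: 16 + 3 = 19.
A2 applies (level before this adjustment is 19 ≥ 14, so +3): 19 + 3 = 22.
A3 applies: 22 + 2 = 24.
A4 applies: 24 + 2 = 26.
A5 applies: 26 + 2 = 28.
A6 applies: 28 − 2 = 26.
A7 does not apply.
Level 26 exceeds the maximum of 25; capped at 25.
Final offense level: 25.
Criminal history: 12 prior points → Category C (6-14).
Level 25 falls in the 25 band.
Grid: Level 25 × Category C = 260-308 weeks.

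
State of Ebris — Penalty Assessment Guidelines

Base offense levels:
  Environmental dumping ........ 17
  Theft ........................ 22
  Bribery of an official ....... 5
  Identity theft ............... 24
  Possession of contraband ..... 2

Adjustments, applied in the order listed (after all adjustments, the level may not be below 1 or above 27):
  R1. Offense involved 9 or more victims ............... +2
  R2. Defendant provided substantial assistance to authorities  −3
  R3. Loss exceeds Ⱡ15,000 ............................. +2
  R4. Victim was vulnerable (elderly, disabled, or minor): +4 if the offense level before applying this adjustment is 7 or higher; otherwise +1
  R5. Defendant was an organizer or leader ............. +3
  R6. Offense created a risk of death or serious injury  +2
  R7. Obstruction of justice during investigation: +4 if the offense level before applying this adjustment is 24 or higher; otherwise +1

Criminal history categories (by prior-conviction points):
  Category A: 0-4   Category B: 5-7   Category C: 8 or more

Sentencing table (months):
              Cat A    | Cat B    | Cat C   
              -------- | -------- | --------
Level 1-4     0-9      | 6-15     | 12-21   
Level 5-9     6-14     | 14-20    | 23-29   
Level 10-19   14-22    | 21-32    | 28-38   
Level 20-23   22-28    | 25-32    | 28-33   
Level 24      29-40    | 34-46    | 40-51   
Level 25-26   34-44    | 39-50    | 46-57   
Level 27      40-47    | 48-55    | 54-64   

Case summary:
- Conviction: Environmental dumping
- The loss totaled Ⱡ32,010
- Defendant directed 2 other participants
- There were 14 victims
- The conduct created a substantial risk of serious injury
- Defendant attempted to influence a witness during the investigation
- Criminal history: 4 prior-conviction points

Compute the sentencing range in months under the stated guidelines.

Base offense level for environmental dumping: 17.
R1 applies: 17 + 2 = 19.
R3 applies: 19 + 2 = 21.
R4 does not apply.
R5 applies: 21 + 3 = 24.
R6 applies: 24 + 2 = 26.
R7 applies (level before this adjustment is 26 ≥ 24, so +4): 26 + 4 = 30.
Level 30 exceeds the maximum of 27; capped at 27.
Final offense level: 27.
Criminal history: 4 prior points → Category A (0-4).
Level 27 falls in the 27 band.
Grid: Level 27 × Category A = 40-47 months.

40-47 months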